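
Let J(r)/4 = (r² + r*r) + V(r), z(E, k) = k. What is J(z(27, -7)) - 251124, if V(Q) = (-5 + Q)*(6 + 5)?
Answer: -251260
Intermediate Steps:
V(Q) = -55 + 11*Q (V(Q) = (-5 + Q)*11 = -55 + 11*Q)
J(r) = -220 + 8*r² + 44*r (J(r) = 4*((r² + r*r) + (-55 + 11*r)) = 4*((r² + r²) + (-55 + 11*r)) = 4*(2*r² + (-55 + 11*r)) = 4*(-55 + 2*r² + 11*r) = -220 + 8*r² + 44*r)
J(z(27, -7)) - 251124 = (-220 + 8*(-7)² + 44*(-7)) - 251124 = (-220 + 8*49 - 308) - 251124 = (-220 + 392 - 308) - 251124 = -136 - 251124 = -251260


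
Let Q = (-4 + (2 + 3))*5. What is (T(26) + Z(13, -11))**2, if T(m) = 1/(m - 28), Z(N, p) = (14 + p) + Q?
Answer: 225/4 ≈ 56.250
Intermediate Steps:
Q = 5 (Q = (-4 + 5)*5 = 1*5 = 5)
Z(N, p) = 19 + p (Z(N, p) = (14 + p) + 5 = 19 + p)
T(m) = 1/(-28 + m)
(T(26) + Z(13, -11))**2 = (1/(-28 + 26) + (19 - 11))**2 = (1/(-2) + 8)**2 = (-1/2 + 8)**2 = (15/2)**2 = 225/4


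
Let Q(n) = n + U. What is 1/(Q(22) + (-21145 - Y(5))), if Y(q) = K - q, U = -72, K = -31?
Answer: -1/21159 ≈ -4.7261e-5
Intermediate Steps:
Y(q) = -31 - q
Q(n) = -72 + n (Q(n) = n - 72 = -72 + n)
1/(Q(22) + (-21145 - Y(5))) = 1/((-72 + 22) + (-21145 - (-31 - 1*5))) = 1/(-50 + (-21145 - (-31 - 5))) = 1/(-50 + (-21145 - 1*(-36))) = 1/(-50 + (-21145 + 36)) = 1/(-50 - 21109) = 1/(-21159) = -1/21159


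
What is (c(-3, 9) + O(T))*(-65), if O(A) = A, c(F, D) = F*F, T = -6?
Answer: -195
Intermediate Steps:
c(F, D) = F²
(c(-3, 9) + O(T))*(-65) = ((-3)² - 6)*(-65) = (9 - 6)*(-65) = 3*(-65) = -195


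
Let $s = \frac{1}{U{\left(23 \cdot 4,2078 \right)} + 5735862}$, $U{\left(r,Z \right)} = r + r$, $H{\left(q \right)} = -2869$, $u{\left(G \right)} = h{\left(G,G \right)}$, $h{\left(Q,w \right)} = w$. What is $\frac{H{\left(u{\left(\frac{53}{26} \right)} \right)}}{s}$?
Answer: $-16456715974$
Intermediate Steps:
$u{\left(G \right)} = G$
$U{\left(r,Z \right)} = 2 r$
$s = \frac{1}{5736046}$ ($s = \frac{1}{2 \cdot 23 \cdot 4 + 5735862} = \frac{1}{2 \cdot 92 + 5735862} = \frac{1}{184 + 5735862} = \frac{1}{5736046} \approx 1.7434 \cdot 10^{-7}$)
$\frac{H{\left(u{\left(\frac{53}{26} \right)} \right)}}{s} = - 2869 \frac{1}{\frac{1}{5736046}} = \left(-2869\right) 5736046 = -16456715974$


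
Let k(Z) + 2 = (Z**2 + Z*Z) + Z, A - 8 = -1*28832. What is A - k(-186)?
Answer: -97828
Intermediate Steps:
A = -28824 (A = 8 - 1*28832 = 8 - 28832 = -28824)
k(Z) = -2 + Z + 2*Z**2 (k(Z) = -2 + ((Z**2 + Z*Z) + Z) = -2 + ((Z**2 + Z**2) + Z) = -2 + (2*Z**2 + Z) = -2 + (Z + 2*Z**2) = -2 + Z + 2*Z**2)
A - k(-186) = -28824 - (-2 - 186 + 2*(-186)**2) = -28824 - (-2 - 186 + 2*34596) = -28824 - (-2 - 186 + 69192) = -28824 - 1*69004 = -28824 - 69004 = -97828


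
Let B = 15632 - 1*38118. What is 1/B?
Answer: -1/22486 ≈ -4.4472e-5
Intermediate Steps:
B = -22486 (B = 15632 - 38118 = -22486)
1/B = 1/(-22486) = -1/22486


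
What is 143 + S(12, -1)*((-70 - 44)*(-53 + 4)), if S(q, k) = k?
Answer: -5443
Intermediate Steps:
143 + S(12, -1)*((-70 - 44)*(-53 + 4)) = 143 - (-70 - 44)*(-53 + 4) = 143 - (-114)*(-49) = 143 - 1*5586 = 143 - 5586 = -5443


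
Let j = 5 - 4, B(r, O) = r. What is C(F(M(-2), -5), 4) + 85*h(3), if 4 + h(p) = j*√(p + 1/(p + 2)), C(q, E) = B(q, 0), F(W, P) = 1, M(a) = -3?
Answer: -339 + 68*√5 ≈ -186.95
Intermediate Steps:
C(q, E) = q
j = 1
h(p) = -4 + √(p + 1/(2 + p)) (h(p) = -4 + 1*√(p + 1/(p + 2)) = -4 + 1*√(p + 1/(2 + p)) = -4 + √(p + 1/(2 + p)))
C(F(M(-2), -5), 4) + 85*h(3) = 1 + 85*(-4 + √((1 + 3*(2 + 3))/(2 + 3))) = 1 + 85*(-4 + √((1 + 3*5)/5)) = 1 + 85*(-4 + √((1 + 15)/5)) = 1 + 85*(-4 + √((⅕)*16)) = 1 + 85*(-4 + √(16/5)) = 1 + 85*(-4 + 4*√5/5) = 1 + (-340 + 68*√5) = -339 + 68*√5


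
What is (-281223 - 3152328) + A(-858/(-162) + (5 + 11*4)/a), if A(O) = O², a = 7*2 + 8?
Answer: -1211460428675/352836 ≈ -3.4335e+6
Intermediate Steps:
a = 22 (a = 14 + 8 = 22)
(-281223 - 3152328) + A(-858/(-162) + (5 + 11*4)/a) = (-281223 - 3152328) + (-858/(-162) + (5 + 11*4)/22)² = -3433551 + (-858*(-1/162) + (5 + 44)*(1/22))² = -3433551 + (143/27 + 49*(1/22))² = -3433551 + (143/27 + 49/22)² = -3433551 + (4469/594)² = -3433551 + 19971961/352836 = -1211460428675/352836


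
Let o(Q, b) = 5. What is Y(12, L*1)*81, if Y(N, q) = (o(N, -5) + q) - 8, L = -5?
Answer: -648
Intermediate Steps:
Y(N, q) = -3 + q (Y(N, q) = (5 + q) - 8 = -3 + q)
Y(12, L*1)*81 = (-3 - 5*1)*81 = (-3 - 5)*81 = -8*81 = -648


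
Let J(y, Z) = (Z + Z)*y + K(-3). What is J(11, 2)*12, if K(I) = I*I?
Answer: 636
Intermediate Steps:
K(I) = I²
J(y, Z) = 9 + 2*Z*y (J(y, Z) = (Z + Z)*y + (-3)² = (2*Z)*y + 9 = 2*Z*y + 9 = 9 + 2*Z*y)
J(11, 2)*12 = (9 + 2*2*11)*12 = (9 + 44)*12 = 53*12 = 636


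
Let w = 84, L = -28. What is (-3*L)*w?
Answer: 7056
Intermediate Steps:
(-3*L)*w = -3*(-28)*84 = 84*84 = 7056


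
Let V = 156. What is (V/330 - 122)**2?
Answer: 44675856/3025 ≈ 14769.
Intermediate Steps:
(V/330 - 122)**2 = (156/330 - 122)**2 = (156*(1/330) - 122)**2 = (26/55 - 122)**2 = (-6684/55)**2 = 44675856/3025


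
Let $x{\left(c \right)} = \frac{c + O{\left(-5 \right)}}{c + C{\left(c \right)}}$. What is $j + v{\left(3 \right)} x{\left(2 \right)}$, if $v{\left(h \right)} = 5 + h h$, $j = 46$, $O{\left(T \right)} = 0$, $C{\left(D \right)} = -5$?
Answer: $\frac{110}{3} \approx 36.667$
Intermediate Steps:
$v{\left(h \right)} = 5 + h^{2}$
$x{\left(c \right)} = \frac{c}{-5 + c}$ ($x{\left(c \right)} = \frac{c + 0}{c - 5} = \frac{c}{-5 + c}$)
$j + v{\left(3 \right)} x{\left(2 \right)} = 46 + \left(5 + 3^{2}\right) \frac{2}{-5 + 2} = 46 + \left(5 + 9\right) \frac{2}{-3} = 46 + 14 \cdot 2 \left(- \frac{1}{3}\right) = 46 + 14 \left(- \frac{2}{3}\right) = 46 - \frac{28}{3} = \frac{110}{3}$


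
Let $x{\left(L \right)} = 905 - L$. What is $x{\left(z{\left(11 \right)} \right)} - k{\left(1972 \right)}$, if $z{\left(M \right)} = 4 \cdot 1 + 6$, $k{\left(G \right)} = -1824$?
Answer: $2719$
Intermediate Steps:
$z{\left(M \right)} = 10$ ($z{\left(M \right)} = 4 + 6 = 10$)
$x{\left(z{\left(11 \right)} \right)} - k{\left(1972 \right)} = \left(905 - 10\right) - -1824 = \left(905 - 10\right) + 1824 = 895 + 1824 = 2719$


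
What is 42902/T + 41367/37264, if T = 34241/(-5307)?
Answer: -8482885131849/1275956624 ≈ -6648.3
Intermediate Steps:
T = -34241/5307 (T = 34241*(-1/5307) = -34241/5307 ≈ -6.4520)
42902/T + 41367/37264 = 42902/(-34241/5307) + 41367/37264 = 42902*(-5307/34241) + 41367*(1/37264) = -227680914/34241 + 41367/37264 = -8482885131849/1275956624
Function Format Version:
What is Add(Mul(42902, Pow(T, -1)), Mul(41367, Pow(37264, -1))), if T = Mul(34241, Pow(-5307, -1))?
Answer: Rational(-8482885131849, 1275956624) ≈ -6648.3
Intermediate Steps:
T = Rational(-34241, 5307) (T = Mul(34241, Rational(-1, 5307)) = Rational(-34241, 5307) ≈ -6.4520)
Add(Mul(42902, Pow(T, -1)), Mul(41367, Pow(37264, -1))) = Add(Mul(42902, Pow(Rational(-34241, 5307), -1)), Mul(41367, Pow(37264, -1))) = Add(Mul(42902, Rational(-5307, 34241)), Mul(41367, Rational(1, 37264))) = Add(Rational(-227680914, 34241), Rational(41367, 37264)) = Rational(-8482885131849, 1275956624)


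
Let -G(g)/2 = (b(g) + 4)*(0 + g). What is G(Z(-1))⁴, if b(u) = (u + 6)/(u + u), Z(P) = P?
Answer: 81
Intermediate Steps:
b(u) = (6 + u)/(2*u) (b(u) = (6 + u)/((2*u)) = (6 + u)*(1/(2*u)) = (6 + u)/(2*u))
G(g) = -2*g*(4 + (6 + g)/(2*g)) (G(g) = -2*((6 + g)/(2*g) + 4)*(0 + g) = -2*(4 + (6 + g)/(2*g))*g = -2*g*(4 + (6 + g)/(2*g)))
G(Z(-1))⁴ = (-6 - 9*(-1))⁴ = (-6 + 9)⁴ = 3⁴ = 81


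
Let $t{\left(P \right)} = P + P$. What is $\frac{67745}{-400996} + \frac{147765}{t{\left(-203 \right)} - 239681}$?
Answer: $- \frac{1480742505}{1887724052} \approx -0.78441$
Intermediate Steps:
$t{\left(P \right)} = 2 P$
$\frac{67745}{-400996} + \frac{147765}{t{\left(-203 \right)} - 239681} = \frac{67745}{-400996} + \frac{147765}{2 \left(-203\right) - 239681} = 67745 \left(- \frac{1}{400996}\right) + \frac{147765}{-406 - 239681} = - \frac{3985}{23588} + \frac{147765}{-240087} = - \frac{3985}{23588} + 147765 \left(- \frac{1}{240087}\right) = - \frac{3985}{23588} - \frac{49255}{80029} = - \frac{1480742505}{1887724052}$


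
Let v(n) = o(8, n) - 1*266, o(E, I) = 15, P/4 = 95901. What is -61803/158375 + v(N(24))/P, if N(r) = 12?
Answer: -3392518591/8679040500 ≈ -0.39089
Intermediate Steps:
P = 383604 (P = 4*95901 = 383604)
v(n) = -251 (v(n) = 15 - 1*266 = 15 - 266 = -251)
-61803/158375 + v(N(24))/P = -61803/158375 - 251/383604 = -61803*1/158375 - 251*1/383604 = -8829/22625 - 251/383604 = -3392518591/8679040500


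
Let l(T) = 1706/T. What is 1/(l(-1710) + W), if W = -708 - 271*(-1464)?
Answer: 855/338609927 ≈ 2.5250e-6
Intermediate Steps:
W = 396036 (W = -708 + 396744 = 396036)
1/(l(-1710) + W) = 1/(1706/(-1710) + 396036) = 1/(1706*(-1/1710) + 396036) = 1/(-853/855 + 396036) = 1/(338609927/855) = 855/338609927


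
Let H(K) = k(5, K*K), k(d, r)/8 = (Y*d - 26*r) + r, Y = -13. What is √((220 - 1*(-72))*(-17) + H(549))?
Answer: 2*I*√15071421 ≈ 7764.4*I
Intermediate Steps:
k(d, r) = -200*r - 104*d (k(d, r) = 8*((-13*d - 26*r) + r) = 8*((-26*r - 13*d) + r) = 8*(-25*r - 13*d) = -200*r - 104*d)
H(K) = -520 - 200*K² (H(K) = -200*K*K - 104*5 = -200*K² - 520 = -520 - 200*K²)
√((220 - 1*(-72))*(-17) + H(549)) = √((220 - 1*(-72))*(-17) + (-520 - 200*549²)) = √((220 + 72)*(-17) + (-520 - 200*301401)) = √(292*(-17) + (-520 - 60280200)) = √(-4964 - 60280720) = √(-60285684) = 2*I*√15071421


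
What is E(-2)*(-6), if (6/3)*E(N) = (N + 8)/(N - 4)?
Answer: 3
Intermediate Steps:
E(N) = (8 + N)/(2*(-4 + N)) (E(N) = ((N + 8)/(N - 4))/2 = ((8 + N)/(-4 + N))/2 = (8 + N)/(2*(-4 + N)))
E(-2)*(-6) = ((8 - 2)/(2*(-4 - 2)))*(-6) = ((½)*6/(-6))*(-6) = ((½)*(-⅙)*6)*(-6) = -½*(-6) = 3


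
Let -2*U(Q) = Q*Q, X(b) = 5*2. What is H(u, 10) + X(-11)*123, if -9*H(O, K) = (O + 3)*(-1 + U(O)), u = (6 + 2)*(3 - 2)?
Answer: 3811/3 ≈ 1270.3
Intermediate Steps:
X(b) = 10
U(Q) = -Q²/2 (U(Q) = -Q*Q/2 = -Q²/2)
u = 8 (u = 8*1 = 8)
H(O, K) = -(-1 - O²/2)*(3 + O)/9 (H(O, K) = -(O + 3)*(-1 - O²/2)/9 = -(3 + O)*(-1 - O²/2)/9 = -(-1 - O²/2)*(3 + O)/9)
H(u, 10) + X(-11)*123 = (⅓ + (⅙)*8² + (⅑)*8 + (1/18)*8³) + 10*123 = (⅓ + (⅙)*64 + 8/9 + (1/18)*512) + 1230 = (⅓ + 32/3 + 8/9 + 256/9) + 1230 = 121/3 + 1230 = 3811/3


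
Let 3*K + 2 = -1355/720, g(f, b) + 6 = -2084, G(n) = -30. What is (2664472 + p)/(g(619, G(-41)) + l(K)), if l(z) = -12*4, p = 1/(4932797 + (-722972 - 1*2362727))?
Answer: -4921540902257/3949095524 ≈ -1246.2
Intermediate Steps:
g(f, b) = -2090 (g(f, b) = -6 - 2084 = -2090)
p = 1/1847098 (p = 1/(4932797 + (-722972 - 2362727)) = 1/(4932797 - 3085699) = 1/1847098 ≈ 5.4139e-7)
K = -559/432 (K = -2/3 + (-1355/720)/3 = -2/3 + (-1355*1/720)/3 = -2/3 + (1/3)*(-271/144) = -2/3 - 271/432 = -559/432 ≈ -1.2940)
l(z) = -48
(2664472 + p)/(g(619, G(-41)) + l(K)) = (2664472 + 1/1847098)/(-2090 - 48) = (4921540902257/1847098)/(-2138) = (4921540902257/1847098)*(-1/2138) = -4921540902257/3949095524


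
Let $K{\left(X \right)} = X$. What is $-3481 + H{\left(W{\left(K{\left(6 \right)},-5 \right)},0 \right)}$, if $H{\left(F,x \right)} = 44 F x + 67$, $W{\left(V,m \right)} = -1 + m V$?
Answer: $-3414$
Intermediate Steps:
$W{\left(V,m \right)} = -1 + V m$
$H{\left(F,x \right)} = 67 + 44 F x$ ($H{\left(F,x \right)} = 44 F x + 67 = 67 + 44 F x$)
$-3481 + H{\left(W{\left(K{\left(6 \right)},-5 \right)},0 \right)} = -3481 + \left(67 + 44 \left(-1 + 6 \left(-5\right)\right) 0\right) = -3481 + \left(67 + 44 \left(-1 - 30\right) 0\right) = -3481 + \left(67 + 44 \left(-31\right) 0\right) = -3481 + \left(67 + 0\right) = -3481 + 67 = -3414$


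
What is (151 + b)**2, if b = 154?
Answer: 93025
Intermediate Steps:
(151 + b)**2 = (151 + 154)**2 = 305**2 = 93025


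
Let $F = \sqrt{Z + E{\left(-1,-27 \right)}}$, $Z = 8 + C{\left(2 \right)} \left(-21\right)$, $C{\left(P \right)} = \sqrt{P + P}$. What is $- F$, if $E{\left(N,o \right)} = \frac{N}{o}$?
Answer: $- \frac{i \sqrt{2751}}{9} \approx - 5.8278 i$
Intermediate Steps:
$C{\left(P \right)} = \sqrt{2} \sqrt{P}$ ($C{\left(P \right)} = \sqrt{2 P} = \sqrt{2} \sqrt{P}$)
$Z = -34$ ($Z = 8 + \sqrt{2} \sqrt{2} \left(-21\right) = 8 + 2 \left(-21\right) = 8 - 42 = -34$)
$F = \frac{i \sqrt{2751}}{9}$ ($F = \sqrt{-34 - \frac{1}{-27}} = \sqrt{-34 - - \frac{1}{27}} = \sqrt{-34 + \frac{1}{27}} = \sqrt{- \frac{917}{27}} = \frac{i \sqrt{2751}}{9} \approx 5.8278 i$)
$- F = - \frac{i \sqrt{2751}}{9}$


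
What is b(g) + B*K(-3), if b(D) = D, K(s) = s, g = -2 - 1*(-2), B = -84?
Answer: 252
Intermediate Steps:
g = 0 (g = -2 + 2 = 0)
b(g) + B*K(-3) = 0 - 84*(-3) = 0 + 252 = 252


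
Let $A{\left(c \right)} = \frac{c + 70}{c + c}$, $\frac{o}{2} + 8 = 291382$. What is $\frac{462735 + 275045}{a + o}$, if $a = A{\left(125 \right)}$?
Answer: $\frac{36889000}{29137439} \approx 1.266$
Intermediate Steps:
$o = 582748$ ($o = -16 + 2 \cdot 291382 = -16 + 582764 = 582748$)
$A{\left(c \right)} = \frac{70 + c}{2 c}$
$a = \frac{39}{50}$ ($a = \frac{70 + 125}{2 \cdot 125} = \frac{1}{2} \cdot \frac{1}{125} \cdot 195 = \frac{39}{50} \approx 0.78$)
$\frac{462735 + 275045}{a + o} = \frac{462735 + 275045}{\frac{39}{50} + 582748} = \frac{737780}{\frac{29137439}{50}} = 737780 \cdot \frac{50}{29137439} = \frac{36889000}{29137439}$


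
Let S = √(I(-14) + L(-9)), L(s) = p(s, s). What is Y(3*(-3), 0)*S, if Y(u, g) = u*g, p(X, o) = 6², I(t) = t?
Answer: 0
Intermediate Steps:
p(X, o) = 36
L(s) = 36
Y(u, g) = g*u
S = √22 (S = √(-14 + 36) = √22 ≈ 4.6904)
Y(3*(-3), 0)*S = (0*(3*(-3)))*√22 = (0*(-9))*√22 = 0*√22 = 0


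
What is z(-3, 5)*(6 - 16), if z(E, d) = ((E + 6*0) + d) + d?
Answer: -70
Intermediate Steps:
z(E, d) = E + 2*d (z(E, d) = ((E + 0) + d) + d = (E + d) + d = E + 2*d)
z(-3, 5)*(6 - 16) = (-3 + 2*5)*(6 - 16) = (-3 + 10)*(-10) = 7*(-10) = -70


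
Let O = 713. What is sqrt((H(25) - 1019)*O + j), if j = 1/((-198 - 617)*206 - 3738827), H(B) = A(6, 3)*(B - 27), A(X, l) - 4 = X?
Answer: 2*I*sqrt(2826630174657066135)/3906717 ≈ 860.7*I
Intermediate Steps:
A(X, l) = 4 + X
H(B) = -270 + 10*B (H(B) = (4 + 6)*(B - 27) = 10*(-27 + B) = -270 + 10*B)
j = -1/3906717 (j = 1/(-815*206 - 3738827) = 1/(-167890 - 3738827) = 1/(-3906717) = -1/3906717 ≈ -2.5597e-7)
sqrt((H(25) - 1019)*O + j) = sqrt(((-270 + 10*25) - 1019)*713 - 1/3906717) = sqrt(((-270 + 250) - 1019)*713 - 1/3906717) = sqrt((-20 - 1019)*713 - 1/3906717) = sqrt(-1039*713 - 1/3906717) = sqrt(-740807 - 1/3906717) = sqrt(-2894123300620/3906717) = 2*I*sqrt(2826630174657066135)/3906717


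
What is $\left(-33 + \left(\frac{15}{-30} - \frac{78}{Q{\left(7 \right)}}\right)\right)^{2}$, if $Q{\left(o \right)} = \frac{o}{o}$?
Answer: $\frac{49729}{4} \approx 12432.0$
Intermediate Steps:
$Q{\left(o \right)} = 1$
$\left(-33 + \left(\frac{15}{-30} - \frac{78}{Q{\left(7 \right)}}\right)\right)^{2} = \left(-33 + \left(\frac{15}{-30} - \frac{78}{1}\right)\right)^{2} = \left(-33 + \left(15 \left(- \frac{1}{30}\right) - 78\right)\right)^{2} = \left(-33 - \frac{157}{2}\right)^{2} = \left(- \frac{223}{2}\right)^{2} = \frac{49729}{4}$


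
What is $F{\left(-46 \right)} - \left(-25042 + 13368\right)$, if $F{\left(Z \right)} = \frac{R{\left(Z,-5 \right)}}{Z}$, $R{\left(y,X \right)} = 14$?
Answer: $\frac{268495}{23} \approx 11674.0$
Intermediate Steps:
$F{\left(Z \right)} = \frac{14}{Z}$
$F{\left(-46 \right)} - \left(-25042 + 13368\right) = \frac{14}{-46} - \left(-25042 + 13368\right) = 14 \left(- \frac{1}{46}\right) - -11674 = - \frac{7}{23} + 11674 = \frac{268495}{23}$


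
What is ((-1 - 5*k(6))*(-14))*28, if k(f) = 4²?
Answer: 31752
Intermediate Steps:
k(f) = 16
((-1 - 5*k(6))*(-14))*28 = ((-1 - 5*16)*(-14))*28 = ((-1 - 80)*(-14))*28 = -81*(-14)*28 = 1134*28 = 31752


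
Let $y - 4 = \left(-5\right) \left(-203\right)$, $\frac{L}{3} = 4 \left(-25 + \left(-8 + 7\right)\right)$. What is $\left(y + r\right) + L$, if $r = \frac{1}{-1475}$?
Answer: $\frac{1042824}{1475} \approx 707.0$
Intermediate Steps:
$L = -312$ ($L = 3 \cdot 4 \left(-25 + \left(-8 + 7\right)\right) = 3 \cdot 4 \left(-25 - 1\right) = 3 \cdot 4 \left(-26\right) = 3 \left(-104\right) = -312$)
$y = 1019$ ($y = 4 - -1015 = 4 + 1015 = 1019$)
$r = - \frac{1}{1475} \approx -0.00067797$
$\left(y + r\right) + L = \left(1019 - \frac{1}{1475}\right) - 312 = \frac{1503024}{1475} - 312 = \frac{1042824}{1475}$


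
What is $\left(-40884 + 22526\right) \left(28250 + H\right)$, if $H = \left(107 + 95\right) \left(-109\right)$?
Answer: $-114407056$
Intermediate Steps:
$H = -22018$ ($H = 202 \left(-109\right) = -22018$)
$\left(-40884 + 22526\right) \left(28250 + H\right) = \left(-40884 + 22526\right) \left(28250 - 22018\right) = \left(-18358\right) 6232 = -114407056$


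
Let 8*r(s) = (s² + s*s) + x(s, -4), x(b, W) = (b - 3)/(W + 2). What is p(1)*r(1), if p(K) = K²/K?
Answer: 3/8 ≈ 0.37500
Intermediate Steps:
x(b, W) = (-3 + b)/(2 + W)
p(K) = K
r(s) = 3/16 - s/16 + s²/4 (r(s) = ((s² + s*s) + (-3 + s)/(2 - 4))/8 = ((s² + s²) + (-3 + s)/(-2))/8 = (2*s² - (-3 + s)/2)/8 = (2*s² + (3/2 - s/2))/8 = (3/2 + 2*s² - s/2)/8 = 3/16 - s/16 + s²/4)
p(1)*r(1) = 1*(3/16 - 1/16*1 + (¼)*1²) = 1*(3/16 - 1/16 + (¼)*1) = 1*(3/16 - 1/16 + ¼) = 1*(3/8) = 3/8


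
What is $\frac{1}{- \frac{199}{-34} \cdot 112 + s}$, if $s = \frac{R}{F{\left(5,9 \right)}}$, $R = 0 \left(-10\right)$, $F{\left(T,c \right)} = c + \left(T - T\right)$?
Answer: $\frac{17}{11144} \approx 0.0015255$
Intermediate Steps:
$F{\left(T,c \right)} = c$ ($F{\left(T,c \right)} = c + 0 = c$)
$R = 0$
$s = 0$ ($s = \frac{0}{9} = 0 \cdot \frac{1}{9} = 0$)
$\frac{1}{- \frac{199}{-34} \cdot 112 + s} = \frac{1}{- \frac{199}{-34} \cdot 112 + 0} = \frac{1}{\left(-199\right) \left(- \frac{1}{34}\right) 112 + 0} = \frac{1}{\frac{199}{34} \cdot 112 + 0} = \frac{1}{\frac{11144}{17} + 0} = \frac{1}{\frac{11144}{17}} = \frac{17}{11144}$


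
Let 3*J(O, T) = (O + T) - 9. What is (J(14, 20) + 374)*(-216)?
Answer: -82584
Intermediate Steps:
J(O, T) = -3 + O/3 + T/3 (J(O, T) = ((O + T) - 9)/3 = (-9 + O + T)/3 = -3 + O/3 + T/3)
(J(14, 20) + 374)*(-216) = ((-3 + (⅓)*14 + (⅓)*20) + 374)*(-216) = ((-3 + 14/3 + 20/3) + 374)*(-216) = (25/3 + 374)*(-216) = (1147/3)*(-216) = -82584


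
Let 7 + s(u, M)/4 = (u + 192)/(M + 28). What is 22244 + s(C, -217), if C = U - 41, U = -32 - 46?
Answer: 4198532/189 ≈ 22214.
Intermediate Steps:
U = -78
C = -119 (C = -78 - 41 = -119)
s(u, M) = -28 + 4*(192 + u)/(28 + M) (s(u, M) = -28 + 4*((u + 192)/(M + 28)) = -28 + 4*((192 + u)/(28 + M)) = -28 + 4*(192 + u)/(28 + M))
22244 + s(C, -217) = 22244 + 4*(-4 - 119 - 7*(-217))/(28 - 217) = 22244 + 4*(-4 - 119 + 1519)/(-189) = 22244 + 4*(-1/189)*1396 = 22244 - 5584/189 = 4198532/189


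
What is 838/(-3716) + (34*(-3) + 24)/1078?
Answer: -298303/1001462 ≈ -0.29787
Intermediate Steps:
838/(-3716) + (34*(-3) + 24)/1078 = 838*(-1/3716) + (-102 + 24)*(1/1078) = -419/1858 - 78*1/1078 = -419/1858 - 39/539 = -298303/1001462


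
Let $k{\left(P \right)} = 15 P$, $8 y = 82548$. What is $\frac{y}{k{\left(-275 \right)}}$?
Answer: $- \frac{6879}{2750} \approx -2.5015$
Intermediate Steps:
$y = \frac{20637}{2}$ ($y = \frac{1}{8} \cdot 82548 = \frac{20637}{2} \approx 10319.0$)
$\frac{y}{k{\left(-275 \right)}} = \frac{20637}{2 \cdot 15 \left(-275\right)} = \frac{20637}{2 \left(-4125\right)} = \frac{20637}{2} \left(- \frac{1}{4125}\right) = - \frac{6879}{2750}$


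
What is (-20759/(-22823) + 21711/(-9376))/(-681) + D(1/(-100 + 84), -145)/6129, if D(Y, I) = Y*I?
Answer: 4647134231/1311535197792 ≈ 0.0035433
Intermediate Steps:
D(Y, I) = I*Y
(-20759/(-22823) + 21711/(-9376))/(-681) + D(1/(-100 + 84), -145)/6129 = (-20759/(-22823) + 21711/(-9376))/(-681) - 145/(-100 + 84)/6129 = (-20759*(-1/22823) + 21711*(-1/9376))*(-1/681) - 145/(-16)*(1/6129) = (20759/22823 - 21711/9376)*(-1/681) - 145*(-1/16)*(1/6129) = -300873769/213988448*(-1/681) + (145/16)*(1/6129) = 300873769/145726133088 + 145/98064 = 4647134231/1311535197792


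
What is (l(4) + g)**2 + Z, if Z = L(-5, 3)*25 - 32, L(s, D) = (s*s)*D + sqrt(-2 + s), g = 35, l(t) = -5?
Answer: 2743 + 25*I*sqrt(7) ≈ 2743.0 + 66.144*I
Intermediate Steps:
L(s, D) = sqrt(-2 + s) + D*s**2 (L(s, D) = s**2*D + sqrt(-2 + s) = D*s**2 + sqrt(-2 + s) = sqrt(-2 + s) + D*s**2)
Z = 1843 + 25*I*sqrt(7) (Z = (sqrt(-2 - 5) + 3*(-5)**2)*25 - 32 = (sqrt(-7) + 3*25)*25 - 32 = (I*sqrt(7) + 75)*25 - 32 = (75 + I*sqrt(7))*25 - 32 = (1875 + 25*I*sqrt(7)) - 32 = 1843 + 25*I*sqrt(7) ≈ 1843.0 + 66.144*I)
(l(4) + g)**2 + Z = (-5 + 35)**2 + (1843 + 25*I*sqrt(7)) = 30**2 + (1843 + 25*I*sqrt(7)) = 900 + (1843 + 25*I*sqrt(7)) = 2743 + 25*I*sqrt(7)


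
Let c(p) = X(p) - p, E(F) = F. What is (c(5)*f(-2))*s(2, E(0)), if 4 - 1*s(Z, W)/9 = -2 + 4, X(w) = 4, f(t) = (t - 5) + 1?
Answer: 108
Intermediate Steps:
f(t) = -4 + t (f(t) = (-5 + t) + 1 = -4 + t)
s(Z, W) = 18 (s(Z, W) = 36 - 9*(-2 + 4) = 36 - 9*2 = 36 - 18 = 18)
c(p) = 4 - p
(c(5)*f(-2))*s(2, E(0)) = ((4 - 1*5)*(-4 - 2))*18 = ((4 - 5)*(-6))*18 = -1*(-6)*18 = 6*18 = 108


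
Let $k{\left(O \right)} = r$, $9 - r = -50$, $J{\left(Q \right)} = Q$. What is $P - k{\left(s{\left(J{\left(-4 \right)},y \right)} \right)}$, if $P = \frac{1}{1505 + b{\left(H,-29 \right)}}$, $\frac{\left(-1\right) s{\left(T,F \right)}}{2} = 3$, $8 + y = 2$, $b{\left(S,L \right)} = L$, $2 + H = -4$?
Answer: $- \frac{87083}{1476} \approx -58.999$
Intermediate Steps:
$H = -6$ ($H = -2 - 4 = -6$)
$y = -6$ ($y = -8 + 2 = -6$)
$r = 59$ ($r = 9 - -50 = 9 + 50 = 59$)
$s{\left(T,F \right)} = -6$ ($s{\left(T,F \right)} = \left(-2\right) 3 = -6$)
$k{\left(O \right)} = 59$
$P = \frac{1}{1476}$ ($P = \frac{1}{1505 - 29} = \frac{1}{1476} \approx 0.00067751$)
$P - k{\left(s{\left(J{\left(-4 \right)},y \right)} \right)} = \frac{1}{1476} - 59 = - \frac{87083}{1476}$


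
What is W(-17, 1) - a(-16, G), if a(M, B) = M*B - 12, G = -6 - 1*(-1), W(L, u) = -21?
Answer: -89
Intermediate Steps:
G = -5 (G = -6 + 1 = -5)
a(M, B) = -12 + B*M (a(M, B) = B*M - 12 = -12 + B*M)
W(-17, 1) - a(-16, G) = -21 - (-12 - 5*(-16)) = -21 - (-12 + 80) = -21 - 1*68 = -21 - 68 = -89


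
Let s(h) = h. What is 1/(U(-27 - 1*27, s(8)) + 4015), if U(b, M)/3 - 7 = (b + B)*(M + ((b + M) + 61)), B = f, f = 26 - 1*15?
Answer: 1/1069 ≈ 0.00093545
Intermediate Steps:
f = 11 (f = 26 - 15 = 11)
B = 11
U(b, M) = 21 + 3*(11 + b)*(61 + b + 2*M) (U(b, M) = 21 + 3*((b + 11)*(M + ((b + M) + 61))) = 21 + 3*((11 + b)*(M + ((M + b) + 61))) = 21 + 3*((11 + b)*(M + (61 + M + b))) = 21 + 3*((11 + b)*(61 + b + 2*M)) = 21 + 3*(11 + b)*(61 + b + 2*M))
1/(U(-27 - 1*27, s(8)) + 4015) = 1/((2034 + 3*(-27 - 1*27)² + 66*8 + 216*(-27 - 1*27) + 6*8*(-27 - 1*27)) + 4015) = 1/((2034 + 3*(-27 - 27)² + 528 + 216*(-27 - 27) + 6*8*(-27 - 27)) + 4015) = 1/((2034 + 3*(-54)² + 528 + 216*(-54) + 6*8*(-54)) + 4015) = 1/((2034 + 3*2916 + 528 - 11664 - 2592) + 4015) = 1/((2034 + 8748 + 528 - 11664 - 2592) + 4015) = 1/(-2946 + 4015) = 1/1069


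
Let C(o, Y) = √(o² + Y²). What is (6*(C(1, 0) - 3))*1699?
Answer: -20388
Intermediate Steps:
C(o, Y) = √(Y² + o²)
(6*(C(1, 0) - 3))*1699 = (6*(√(0² + 1²) - 3))*1699 = (6*(√(0 + 1) - 3))*1699 = (6*(√1 - 3))*1699 = (6*(1 - 3))*1699 = (6*(-2))*1699 = -12*1699 = -20388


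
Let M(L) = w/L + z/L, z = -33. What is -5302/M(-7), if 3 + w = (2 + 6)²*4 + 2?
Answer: 18557/111 ≈ 167.18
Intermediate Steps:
w = 255 (w = -3 + ((2 + 6)²*4 + 2) = -3 + (8²*4 + 2) = -3 + (64*4 + 2) = -3 + (256 + 2) = -3 + 258 = 255)
M(L) = 222/L (M(L) = 255/L - 33/L = 222/L)
-5302/M(-7) = -5302/(222/(-7)) = -5302/(222*(-⅐)) = -5302/(-222/7) = -5302*(-7/222) = 18557/111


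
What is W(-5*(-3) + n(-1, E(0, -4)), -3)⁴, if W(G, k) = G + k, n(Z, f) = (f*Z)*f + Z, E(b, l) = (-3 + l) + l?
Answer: 146410000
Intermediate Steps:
E(b, l) = -3 + 2*l
n(Z, f) = Z + Z*f² (n(Z, f) = (Z*f)*f + Z = Z*f² + Z = Z + Z*f²)
W(-5*(-3) + n(-1, E(0, -4)), -3)⁴ = ((-5*(-3) - (1 + (-3 + 2*(-4))²)) - 3)⁴ = ((15 - (1 + (-3 - 8)²)) - 3)⁴ = ((15 - (1 + (-11)²)) - 3)⁴ = ((15 - (1 + 121)) - 3)⁴ = ((15 - 1*122) - 3)⁴ = ((15 - 122) - 3)⁴ = (-107 - 3)⁴ = (-110)⁴ = 146410000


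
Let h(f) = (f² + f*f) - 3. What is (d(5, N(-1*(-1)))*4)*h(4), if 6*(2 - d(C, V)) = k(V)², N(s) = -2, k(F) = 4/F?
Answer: 464/3 ≈ 154.67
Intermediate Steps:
h(f) = -3 + 2*f² (h(f) = (f² + f²) - 3 = 2*f² - 3 = -3 + 2*f²)
d(C, V) = 2 - 8/(3*V²) (d(C, V) = 2 - 16/V²/6 = 2 - 8/(3*V²))
(d(5, N(-1*(-1)))*4)*h(4) = ((2 - 8/3/(-2)²)*4)*(-3 + 2*4²) = ((2 - 8/3*¼)*4)*(-3 + 2*16) = ((2 - ⅔)*4)*(-3 + 32) = ((4/3)*4)*29 = (16/3)*29 = 464/3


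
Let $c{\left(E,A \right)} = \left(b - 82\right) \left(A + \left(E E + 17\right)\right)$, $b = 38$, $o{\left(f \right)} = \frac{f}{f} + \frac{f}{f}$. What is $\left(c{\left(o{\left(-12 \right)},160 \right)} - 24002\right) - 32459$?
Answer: $-64425$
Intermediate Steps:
$o{\left(f \right)} = 2$ ($o{\left(f \right)} = 1 + 1 = 2$)
$c{\left(E,A \right)} = -748 - 44 A - 44 E^{2}$ ($c{\left(E,A \right)} = \left(38 - 82\right) \left(A + \left(E E + 17\right)\right) = - 44 \left(A + \left(E^{2} + 17\right)\right) = - 44 \left(A + \left(17 + E^{2}\right)\right) = - 44 \left(17 + A + E^{2}\right) = -748 - 44 A - 44 E^{2}$)
$\left(c{\left(o{\left(-12 \right)},160 \right)} - 24002\right) - 32459 = \left(\left(-748 - 7040 - 44 \cdot 2^{2}\right) - 24002\right) - 32459 = \left(\left(-748 - 7040 - 176\right) - 24002\right) - 32459 = \left(-7964 - 24002\right) - 32459 = -31966 - 32459 = -64425$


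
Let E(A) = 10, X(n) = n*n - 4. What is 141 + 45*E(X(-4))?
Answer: 591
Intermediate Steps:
X(n) = -4 + n² (X(n) = n² - 4 = -4 + n²)
141 + 45*E(X(-4)) = 141 + 45*10 = 141 + 450 = 591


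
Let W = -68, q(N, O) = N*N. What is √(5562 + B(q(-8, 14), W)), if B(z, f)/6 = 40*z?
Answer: √20922 ≈ 144.64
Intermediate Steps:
q(N, O) = N²
B(z, f) = 240*z (B(z, f) = 6*(40*z) = 240*z)
√(5562 + B(q(-8, 14), W)) = √(5562 + 240*(-8)²) = √(5562 + 240*64) = √(5562 + 15360) = √20922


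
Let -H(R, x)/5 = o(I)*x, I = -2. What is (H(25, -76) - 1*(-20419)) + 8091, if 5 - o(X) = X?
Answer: 31170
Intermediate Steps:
o(X) = 5 - X
H(R, x) = -35*x (H(R, x) = -5*(5 - 1*(-2))*x = -5*(5 + 2)*x = -35*x)
(H(25, -76) - 1*(-20419)) + 8091 = (-35*(-76) - 1*(-20419)) + 8091 = (2660 + 20419) + 8091 = 23079 + 8091 = 31170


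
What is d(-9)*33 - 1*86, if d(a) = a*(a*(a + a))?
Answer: -48200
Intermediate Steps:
d(a) = 2*a**3 (d(a) = a*(a*(2*a)) = a*(2*a**2) = 2*a**3)
d(-9)*33 - 1*86 = (2*(-9)**3)*33 - 1*86 = (2*(-729))*33 - 86 = -1458*33 - 86 = -48114 - 86 = -48200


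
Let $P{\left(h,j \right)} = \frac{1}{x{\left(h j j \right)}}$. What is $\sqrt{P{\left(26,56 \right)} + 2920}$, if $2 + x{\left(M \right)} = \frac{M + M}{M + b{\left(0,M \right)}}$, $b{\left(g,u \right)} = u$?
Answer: $\sqrt{2919} \approx 54.028$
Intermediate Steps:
$x{\left(M \right)} = -1$ ($x{\left(M \right)} = -2 + \frac{M + M}{M + M} = -2 + \frac{2 M}{2 M} = -2 + 2 M \frac{1}{2 M} = -2 + 1 = -1$)
$P{\left(h,j \right)} = -1$ ($P{\left(h,j \right)} = \frac{1}{-1} = -1$)
$\sqrt{P{\left(26,56 \right)} + 2920} = \sqrt{-1 + 2920} = \sqrt{2919}$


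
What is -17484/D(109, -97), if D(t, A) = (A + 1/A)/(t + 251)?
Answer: 61054128/941 ≈ 64882.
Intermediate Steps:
D(t, A) = (A + 1/A)/(251 + t)
-17484/D(109, -97) = -17484*(-97*(251 + 109)/(1 + (-97)²)) = -17484*(-34920/(1 + 9409)) = -17484/((-1/97*1/360*9410)) = -17484/(-941/3492) = -17484*(-3492/941) = 61054128/941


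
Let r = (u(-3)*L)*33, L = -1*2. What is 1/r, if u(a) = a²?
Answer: -1/594 ≈ -0.0016835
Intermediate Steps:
L = -2
r = -594 (r = ((-3)²*(-2))*33 = (9*(-2))*33 = -18*33 = -594)
1/r = 1/(-594) = -1/594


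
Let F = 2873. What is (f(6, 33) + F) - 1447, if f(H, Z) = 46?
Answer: 1472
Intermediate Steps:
(f(6, 33) + F) - 1447 = (46 + 2873) - 1447 = 2919 - 1447 = 1472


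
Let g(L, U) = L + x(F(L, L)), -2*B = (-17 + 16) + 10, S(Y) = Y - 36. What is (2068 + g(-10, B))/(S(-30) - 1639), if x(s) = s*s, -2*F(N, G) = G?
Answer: -2083/1705 ≈ -1.2217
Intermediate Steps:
F(N, G) = -G/2
S(Y) = -36 + Y
B = -9/2 (B = -((-17 + 16) + 10)/2 = -(-1 + 10)/2 = -½*9 = -9/2 ≈ -4.5000)
x(s) = s²
g(L, U) = L + L²/4 (g(L, U) = L + (-L/2)² = L + L²/4)
(2068 + g(-10, B))/(S(-30) - 1639) = (2068 + (¼)*(-10)*(4 - 10))/((-36 - 30) - 1639) = (2068 + (¼)*(-10)*(-6))/(-66 - 1639) = (2068 + 15)/(-1705) = 2083*(-1/1705) = -2083/1705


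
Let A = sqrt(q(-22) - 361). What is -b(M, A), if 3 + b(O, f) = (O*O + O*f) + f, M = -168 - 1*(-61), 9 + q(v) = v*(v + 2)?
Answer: -11446 + 106*sqrt(70) ≈ -10559.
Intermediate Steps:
q(v) = -9 + v*(2 + v) (q(v) = -9 + v*(v + 2) = -9 + v*(2 + v))
M = -107 (M = -168 + 61 = -107)
A = sqrt(70) (A = sqrt((-9 + (-22)**2 + 2*(-22)) - 361) = sqrt((-9 + 484 - 44) - 361) = sqrt(431 - 361) = sqrt(70) ≈ 8.3666)
b(O, f) = -3 + f + O**2 + O*f (b(O, f) = -3 + ((O*O + O*f) + f) = -3 + ((O**2 + O*f) + f) = -3 + (f + O**2 + O*f) = -3 + f + O**2 + O*f)
-b(M, A) = -(-3 + sqrt(70) + (-107)**2 - 107*sqrt(70)) = -(-3 + sqrt(70) + 11449 - 107*sqrt(70)) = -(11446 - 106*sqrt(70)) = -11446 + 106*sqrt(70)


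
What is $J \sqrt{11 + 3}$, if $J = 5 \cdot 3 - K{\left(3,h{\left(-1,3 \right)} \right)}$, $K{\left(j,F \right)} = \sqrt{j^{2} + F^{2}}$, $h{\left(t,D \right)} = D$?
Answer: $3 \sqrt{14} \left(5 - \sqrt{2}\right) \approx 40.25$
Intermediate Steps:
$K{\left(j,F \right)} = \sqrt{F^{2} + j^{2}}$
$J = 15 - 3 \sqrt{2}$ ($J = 5 \cdot 3 - \sqrt{3^{2} + 3^{2}} = 15 - \sqrt{9 + 9} = 15 - \sqrt{18} = 15 - 3 \sqrt{2} \approx 10.757$)
$J \sqrt{11 + 3} = \left(15 - 3 \sqrt{2}\right) \sqrt{11 + 3} = \left(15 - 3 \sqrt{2}\right) \sqrt{14} = \sqrt{14} \left(15 - 3 \sqrt{2}\right)$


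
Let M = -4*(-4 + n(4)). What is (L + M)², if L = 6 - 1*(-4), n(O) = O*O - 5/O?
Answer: 1089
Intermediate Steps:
n(O) = O² - 5/O
M = -43 (M = -4*(-4 + (-5 + 4³)/4) = -4*(-4 + (-5 + 64)/4) = -4*(-4 + (¼)*59) = -4*(-4 + 59/4) = -4*43/4 = -43)
L = 10 (L = 6 + 4 = 10)
(L + M)² = (10 - 43)² = (-33)² = 1089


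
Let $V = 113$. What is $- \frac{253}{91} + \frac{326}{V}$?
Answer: $\frac{1077}{10283} \approx 0.10474$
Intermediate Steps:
$- \frac{253}{91} + \frac{326}{V} = - \frac{253}{91} + \frac{326}{113} = \frac{1077}{10283}$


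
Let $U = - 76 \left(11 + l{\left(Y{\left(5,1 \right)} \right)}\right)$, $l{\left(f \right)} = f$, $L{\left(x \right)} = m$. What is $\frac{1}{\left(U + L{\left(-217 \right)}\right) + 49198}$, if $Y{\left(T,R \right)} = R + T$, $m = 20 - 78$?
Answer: $\frac{1}{47848} \approx 2.09 \cdot 10^{-5}$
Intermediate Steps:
$m = -58$ ($m = 20 - 78 = -58$)
$L{\left(x \right)} = -58$
$U = -1292$ ($U = - 76 \left(11 + \left(1 + 5\right)\right) = - 76 \left(11 + 6\right) = \left(-76\right) 17 = -1292$)
$\frac{1}{\left(U + L{\left(-217 \right)}\right) + 49198} = \frac{1}{\left(-1292 - 58\right) + 49198} = \frac{1}{-1350 + 49198} = \frac{1}{47848}$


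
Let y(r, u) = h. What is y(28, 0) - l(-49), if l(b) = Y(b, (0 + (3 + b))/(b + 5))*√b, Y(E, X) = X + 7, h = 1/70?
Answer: 1/70 - 1239*I/22 ≈ 0.014286 - 56.318*I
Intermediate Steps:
h = 1/70 ≈ 0.014286
y(r, u) = 1/70
Y(E, X) = 7 + X
l(b) = √b*(7 + (3 + b)/(5 + b)) (l(b) = (7 + (0 + (3 + b))/(b + 5))*√b = (7 + (3 + b)/(5 + b))*√b = √b*(7 + (3 + b)/(5 + b)))
y(28, 0) - l(-49) = 1/70 - √(-49)*(38 + 8*(-49))/(5 - 49) = 1/70 - 7*I*(38 - 392)/(-44) = 1/70 - 7*I*(-1)*(-354)/44 = 1/70 - 1239*I/22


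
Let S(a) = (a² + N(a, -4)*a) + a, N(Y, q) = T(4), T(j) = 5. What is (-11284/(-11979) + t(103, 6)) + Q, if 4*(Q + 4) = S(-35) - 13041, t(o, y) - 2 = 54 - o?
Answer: -73229017/23958 ≈ -3056.6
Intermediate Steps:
N(Y, q) = 5
S(a) = a² + 6*a (S(a) = (a² + 5*a) + a = a² + 6*a)
t(o, y) = 56 - o (t(o, y) = 2 + (54 - o) = 56 - o)
Q = -6021/2 (Q = -4 + (-35*(6 - 35) - 13041)/4 = -4 + (-35*(-29) - 13041)/4 = -4 + (1015 - 13041)/4 = -4 + (¼)*(-12026) = -4 - 6013/2 = -6021/2 ≈ -3010.5)
(-11284/(-11979) + t(103, 6)) + Q = (-11284/(-11979) + (56 - 1*103)) - 6021/2 = (-11284*(-1/11979) + (56 - 103)) - 6021/2 = (11284/11979 - 47) - 6021/2 = -551729/11979 - 6021/2 = -73229017/23958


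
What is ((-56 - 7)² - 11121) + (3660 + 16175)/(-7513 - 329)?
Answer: -56105819/7842 ≈ -7154.5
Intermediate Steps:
((-56 - 7)² - 11121) + (3660 + 16175)/(-7513 - 329) = ((-63)² - 11121) + 19835/(-7842) = (3969 - 11121) + 19835*(-1/7842) = -7152 - 19835/7842 = -56105819/7842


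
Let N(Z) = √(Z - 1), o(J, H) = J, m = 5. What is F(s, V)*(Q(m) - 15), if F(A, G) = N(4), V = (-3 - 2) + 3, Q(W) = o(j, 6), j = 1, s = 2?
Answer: -14*√3 ≈ -24.249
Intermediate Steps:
Q(W) = 1
N(Z) = √(-1 + Z)
V = -2 (V = -5 + 3 = -2)
F(A, G) = √3 (F(A, G) = √(-1 + 4) = √3)
F(s, V)*(Q(m) - 15) = √3*(1 - 15) = √3*(-14) = -14*√3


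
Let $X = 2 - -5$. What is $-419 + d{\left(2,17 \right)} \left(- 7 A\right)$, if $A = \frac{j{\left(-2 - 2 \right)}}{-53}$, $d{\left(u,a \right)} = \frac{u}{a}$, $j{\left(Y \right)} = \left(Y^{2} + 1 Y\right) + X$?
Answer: $- \frac{377253}{901} \approx -418.7$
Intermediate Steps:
$X = 7$ ($X = 2 + 5 = 7$)
$j{\left(Y \right)} = 7 + Y + Y^{2}$ ($j{\left(Y \right)} = \left(Y^{2} + 1 Y\right) + 7 = \left(Y^{2} + Y\right) + 7 = \left(Y + Y^{2}\right) + 7 = 7 + Y + Y^{2}$)
$A = - \frac{19}{53}$ ($A = \frac{7 - 4 + \left(-2 - 2\right)^{2}}{-53} = \left(7 - 4 + \left(-2 - 2\right)^{2}\right) \left(- \frac{1}{53}\right) = \left(7 - 4 + \left(-4\right)^{2}\right) \left(- \frac{1}{53}\right) = \left(7 - 4 + 16\right) \left(- \frac{1}{53}\right) = 19 \left(- \frac{1}{53}\right) = - \frac{19}{53} \approx -0.35849$)
$-419 + d{\left(2,17 \right)} \left(- 7 A\right) = -419 + \frac{2}{17} \left(\left(-7\right) \left(- \frac{19}{53}\right)\right) = -419 + 2 \cdot \frac{1}{17} \cdot \frac{133}{53} = -419 + \frac{2}{17} \cdot \frac{133}{53} = -419 + \frac{266}{901} = - \frac{377253}{901}$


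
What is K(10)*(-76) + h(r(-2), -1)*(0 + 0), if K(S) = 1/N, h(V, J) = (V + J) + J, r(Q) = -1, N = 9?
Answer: -76/9 ≈ -8.4444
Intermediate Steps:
h(V, J) = V + 2*J (h(V, J) = (J + V) + J = V + 2*J)
K(S) = ⅑ (K(S) = 1/9 = ⅑)
K(10)*(-76) + h(r(-2), -1)*(0 + 0) = (⅑)*(-76) + (-1 + 2*(-1))*(0 + 0) = -76/9 + (-1 - 2)*0 = -76/9 - 3*0 = -76/9 + 0 = -76/9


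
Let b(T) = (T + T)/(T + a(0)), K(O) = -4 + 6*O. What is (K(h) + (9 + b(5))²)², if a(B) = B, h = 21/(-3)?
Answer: 5625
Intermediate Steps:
h = -7 (h = 21*(-⅓) = -7)
b(T) = 2 (b(T) = (T + T)/(T + 0) = (2*T)/T = 2)
(K(h) + (9 + b(5))²)² = ((-4 + 6*(-7)) + (9 + 2)²)² = ((-4 - 42) + 11²)² = (-46 + 121)² = 75² = 5625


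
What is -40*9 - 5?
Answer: -365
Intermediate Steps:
-40*9 - 5 = -360 - 5 = -365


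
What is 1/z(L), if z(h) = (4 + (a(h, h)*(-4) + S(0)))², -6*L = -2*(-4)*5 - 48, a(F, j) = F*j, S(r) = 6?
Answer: 81/676 ≈ 0.11982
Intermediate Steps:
L = 4/3 (L = -(-2*(-4)*5 - 48)/6 = -(8*5 - 48)/6 = -(40 - 48)/6 = -⅙*(-8) = 4/3 ≈ 1.3333)
z(h) = (10 - 4*h²)² (z(h) = (4 + ((h*h)*(-4) + 6))² = (4 + (h²*(-4) + 6))² = (4 + (-4*h² + 6))² = (4 + (6 - 4*h²))² = (10 - 4*h²)²)
1/z(L) = 1/(4*(5 - 2*(4/3)²)²) = 1/(4*(5 - 2*16/9)²) = 1/(4*(5 - 32/9)²) = 1/(4*(13/9)²) = 1/(4*(169/81)) = 1/(676/81) = 81/676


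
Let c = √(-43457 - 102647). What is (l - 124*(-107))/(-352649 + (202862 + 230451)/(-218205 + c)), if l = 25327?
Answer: -324023777117661432585/2960676368012750695534 + 16723715235*I*√36526/2960676368012750695534 ≈ -0.10944 + 1.0796e-9*I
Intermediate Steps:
c = 2*I*√36526 (c = √(-146104) = 2*I*√36526 ≈ 382.24*I)
(l - 124*(-107))/(-352649 + (202862 + 230451)/(-218205 + c)) = (25327 - 124*(-107))/(-352649 + (202862 + 230451)/(-218205 + 2*I*√36526)) = (25327 + 13268)/(-352649 + 433313/(-218205 + 2*I*√36526)) = 38595/(-352649 + 433313/(-218205 + 2*I*√36526))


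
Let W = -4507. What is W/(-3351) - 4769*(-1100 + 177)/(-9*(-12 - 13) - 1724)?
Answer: -14743632244/5023149 ≈ -2935.1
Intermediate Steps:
W/(-3351) - 4769*(-1100 + 177)/(-9*(-12 - 13) - 1724) = -4507/(-3351) - 4769*(-1100 + 177)/(-9*(-12 - 13) - 1724) = -4507*(-1/3351) - 4769*(-923/(-9*(-25) - 1724)) = 4507/3351 - 4769*(-923/(225 - 1724)) = 4507/3351 - 4769/((-1499*(-1/923))) = 4507/3351 - 4769/1499/923 = 4507/3351 - 4769*923/1499 = 4507/3351 - 4401787/1499 = -14743632244/5023149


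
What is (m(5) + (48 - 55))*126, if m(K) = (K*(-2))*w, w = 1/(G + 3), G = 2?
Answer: -1134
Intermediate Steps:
w = ⅕ (w = 1/(2 + 3) = 1/5 = ⅕ ≈ 0.20000)
m(K) = -2*K/5 (m(K) = (K*(-2))*(⅕) = -2*K*(⅕) = -2*K/5)
(m(5) + (48 - 55))*126 = (-⅖*5 + (48 - 55))*126 = (-2 - 7)*126 = -9*126 = -1134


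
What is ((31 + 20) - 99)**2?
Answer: 2304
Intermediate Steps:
((31 + 20) - 99)**2 = (51 - 99)**2 = (-48)**2 = 2304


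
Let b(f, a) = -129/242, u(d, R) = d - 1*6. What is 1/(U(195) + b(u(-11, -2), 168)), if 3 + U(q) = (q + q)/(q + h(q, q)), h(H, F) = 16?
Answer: -51062/86025 ≈ -0.59357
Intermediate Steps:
u(d, R) = -6 + d (u(d, R) = d - 6 = -6 + d)
b(f, a) = -129/242 (b(f, a) = -129*1/242 = -129/242)
U(q) = -3 + 2*q/(16 + q) (U(q) = -3 + (q + q)/(q + 16) = -3 + (2*q)/(16 + q) = -3 + 2*q/(16 + q))
1/(U(195) + b(u(-11, -2), 168)) = 1/((-48 - 1*195)/(16 + 195) - 129/242) = 1/((-48 - 195)/211 - 129/242) = 1/((1/211)*(-243) - 129/242) = 1/(-243/211 - 129/242) = 1/(-86025/51062) = -51062/86025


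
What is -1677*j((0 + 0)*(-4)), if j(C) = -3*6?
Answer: 30186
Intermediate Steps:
j(C) = -18
-1677*j((0 + 0)*(-4)) = -1677*(-18) = 30186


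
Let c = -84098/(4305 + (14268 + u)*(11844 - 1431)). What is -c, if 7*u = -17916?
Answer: 588686/853479615 ≈ 0.00068975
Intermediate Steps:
u = -17916/7 (u = (1/7)*(-17916) = -17916/7 ≈ -2559.4)
c = -588686/853479615 (c = -84098/(4305 + (14268 - 17916/7)*(11844 - 1431)) = -84098/(4305 + (81960/7)*10413) = -84098/(4305 + 853449480/7) = -84098/853479615/7 = -84098*7/853479615 = -588686/853479615 ≈ -0.00068975)
-c = -1*(-588686/853479615) = 588686/853479615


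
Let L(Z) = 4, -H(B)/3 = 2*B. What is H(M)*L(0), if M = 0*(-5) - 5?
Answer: 120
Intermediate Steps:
M = -5 (M = 0 - 5 = -5)
H(B) = -6*B
H(M)*L(0) = -6*(-5)*4 = 30*4 = 120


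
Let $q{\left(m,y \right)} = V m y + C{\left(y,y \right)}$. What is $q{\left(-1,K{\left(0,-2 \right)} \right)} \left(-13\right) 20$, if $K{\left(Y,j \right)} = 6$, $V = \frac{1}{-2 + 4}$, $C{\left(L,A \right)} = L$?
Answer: $-780$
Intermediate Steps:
$V = \frac{1}{2} \approx 0.5$
$q{\left(m,y \right)} = y + \frac{m y}{2}$ ($q{\left(m,y \right)} = \frac{m}{2} y + y = \frac{m y}{2} + y = y + \frac{m y}{2}$)
$q{\left(-1,K{\left(0,-2 \right)} \right)} \left(-13\right) 20 = \frac{1}{2} \cdot 6 \left(2 - 1\right) \left(-13\right) 20 = \frac{1}{2} \cdot 6 \cdot 1 \left(-13\right) 20 = 3 \left(-13\right) 20 = \left(-39\right) 20 = -780$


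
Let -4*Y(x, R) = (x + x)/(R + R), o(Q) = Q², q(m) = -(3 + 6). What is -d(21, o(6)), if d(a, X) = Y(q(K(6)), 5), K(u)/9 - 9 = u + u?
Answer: -9/20 ≈ -0.45000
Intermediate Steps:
K(u) = 81 + 18*u (K(u) = 81 + 9*(u + u) = 81 + 9*(2*u) = 81 + 18*u)
q(m) = -9 (q(m) = -1*9 = -9)
Y(x, R) = -x/(4*R) (Y(x, R) = -(x + x)/(4*(R + R)) = -2*x/(4*(2*R)) = -2*x*1/(2*R)/4 = -x/(4*R))
d(a, X) = 9/20 (d(a, X) = -¼*(-9)/5 = -¼*(-9)*⅕ = 9/20)
-d(21, o(6)) = -1*9/20 = -9/20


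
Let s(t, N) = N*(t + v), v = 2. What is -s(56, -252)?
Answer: 14616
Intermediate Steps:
s(t, N) = N*(2 + t) (s(t, N) = N*(t + 2) = N*(2 + t))
-s(56, -252) = -(-252)*(2 + 56) = -(-252)*58 = -1*(-14616) = 14616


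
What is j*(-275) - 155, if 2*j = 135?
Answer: -37435/2 ≈ -18718.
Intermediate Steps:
j = 135/2 (j = (1/2)*135 = 135/2 ≈ 67.500)
j*(-275) - 155 = (135/2)*(-275) - 155 = -37125/2 - 155 = -37435/2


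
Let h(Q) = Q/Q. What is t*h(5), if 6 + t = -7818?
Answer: -7824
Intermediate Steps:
h(Q) = 1
t = -7824 (t = -6 - 7818 = -7824)
t*h(5) = -7824*1 = -7824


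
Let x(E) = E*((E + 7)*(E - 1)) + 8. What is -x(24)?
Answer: -17120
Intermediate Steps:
x(E) = 8 + E*(-1 + E)*(7 + E) (x(E) = E*((7 + E)*(-1 + E)) + 8 = E*((-1 + E)*(7 + E)) + 8 = E*(-1 + E)*(7 + E) + 8 = 8 + E*(-1 + E)*(7 + E))
-x(24) = -(8 + 24**3 - 7*24 + 6*24**2) = -(8 + 13824 - 168 + 6*576) = -(8 + 13824 - 168 + 3456) = -1*17120 = -17120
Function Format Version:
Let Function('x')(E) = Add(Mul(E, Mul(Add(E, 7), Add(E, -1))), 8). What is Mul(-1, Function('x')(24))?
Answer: -17120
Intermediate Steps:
Function('x')(E) = Add(8, Mul(E, Add(-1, E), Add(7, E))) (Function('x')(E) = Add(Mul(E, Mul(Add(7, E), Add(-1, E))), 8) = Add(Mul(E, Mul(Add(-1, E), Add(7, E))), 8) = Add(Mul(E, Add(-1, E), Add(7, E)), 8) = Add(8, Mul(E, Add(-1, E), Add(7, E))))
Mul(-1, Function('x')(24)) = Mul(-1, Add(8, Pow(24, 3), Mul(-7, 24), Mul(6, Pow(24, 2)))) = Mul(-1, Add(8, 13824, -168, Mul(6, 576))) = Mul(-1, Add(8, 13824, -168, 3456)) = Mul(-1, 17120) = -17120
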